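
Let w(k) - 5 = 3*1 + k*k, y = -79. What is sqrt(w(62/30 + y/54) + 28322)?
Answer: sqrt(2065283569)/270 ≈ 168.32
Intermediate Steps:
w(k) = 8 + k**2 (w(k) = 5 + (3*1 + k*k) = 5 + (3 + k**2) = 8 + k**2)
sqrt(w(62/30 + y/54) + 28322) = sqrt((8 + (62/30 - 79/54)**2) + 28322) = sqrt((8 + (62*(1/30) - 79*1/54)**2) + 28322) = sqrt((8 + (31/15 - 79/54)**2) + 28322) = sqrt((8 + (163/270)**2) + 28322) = sqrt((8 + 26569/72900) + 28322) = sqrt(609769/72900 + 28322) = sqrt(2065283569/72900) = sqrt(2065283569)/270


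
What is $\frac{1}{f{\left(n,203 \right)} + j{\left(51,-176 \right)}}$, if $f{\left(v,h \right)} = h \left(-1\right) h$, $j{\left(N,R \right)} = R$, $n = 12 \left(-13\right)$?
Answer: $- \frac{1}{41385} \approx -2.4163 \cdot 10^{-5}$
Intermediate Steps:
$n = -156$
$f{\left(v,h \right)} = - h^{2}$ ($f{\left(v,h \right)} = - h h = - h^{2}$)
$\frac{1}{f{\left(n,203 \right)} + j{\left(51,-176 \right)}} = \frac{1}{- 203^{2} - 176} = \frac{1}{\left(-1\right) 41209 - 176} = \frac{1}{-41209 - 176} = \frac{1}{-41385} = - \frac{1}{41385}$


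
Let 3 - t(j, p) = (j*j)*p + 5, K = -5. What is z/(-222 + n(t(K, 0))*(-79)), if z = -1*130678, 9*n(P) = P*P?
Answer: 588051/1157 ≈ 508.25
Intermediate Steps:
t(j, p) = -2 - p*j² (t(j, p) = 3 - ((j*j)*p + 5) = 3 - (j²*p + 5) = 3 - (p*j² + 5) = 3 - (5 + p*j²) = 3 + (-5 - p*j²) = -2 - p*j²)
n(P) = P²/9 (n(P) = (P*P)/9 = P²/9)
z = -130678
z/(-222 + n(t(K, 0))*(-79)) = -130678/(-222 + ((-2 - 1*0*(-5)²)²/9)*(-79)) = -130678/(-222 + ((-2 - 1*0*25)²/9)*(-79)) = -130678/(-222 + ((-2 + 0)²/9)*(-79)) = -130678/(-222 + ((⅑)*(-2)²)*(-79)) = -130678/(-222 + ((⅑)*4)*(-79)) = -130678/(-222 + (4/9)*(-79)) = -130678/(-222 - 316/9) = -130678/(-2314/9) = -130678*(-9/2314) = 588051/1157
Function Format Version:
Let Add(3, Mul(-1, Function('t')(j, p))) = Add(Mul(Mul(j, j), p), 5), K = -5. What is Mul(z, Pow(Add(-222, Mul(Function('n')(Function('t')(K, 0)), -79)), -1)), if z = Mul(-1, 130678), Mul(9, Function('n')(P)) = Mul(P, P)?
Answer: Rational(588051, 1157) ≈ 508.25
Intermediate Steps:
Function('t')(j, p) = Add(-2, Mul(-1, p, Pow(j, 2))) (Function('t')(j, p) = Add(3, Mul(-1, Add(Mul(Mul(j, j), p), 5))) = Add(3, Mul(-1, Add(Mul(Pow(j, 2), p), 5))) = Add(3, Mul(-1, Add(Mul(p, Pow(j, 2)), 5))) = Add(3, Mul(-1, Add(5, Mul(p, Pow(j, 2))))) = Add(3, Add(-5, Mul(-1, p, Pow(j, 2)))) = Add(-2, Mul(-1, p, Pow(j, 2))))
Function('n')(P) = Mul(Rational(1, 9), Pow(P, 2)) (Function('n')(P) = Mul(Rational(1, 9), Mul(P, P)) = Mul(Rational(1, 9), Pow(P, 2)))
z = -130678
Mul(z, Pow(Add(-222, Mul(Function('n')(Function('t')(K, 0)), -79)), -1)) = Mul(-130678, Pow(Add(-222, Mul(Mul(Rational(1, 9), Pow(Add(-2, Mul(-1, 0, Pow(-5, 2))), 2)), -79)), -1)) = Mul(-130678, Pow(Add(-222, Mul(Mul(Rational(1, 9), Pow(Add(-2, Mul(-1, 0, 25)), 2)), -79)), -1)) = Mul(-130678, Pow(Add(-222, Mul(Mul(Rational(1, 9), Pow(Add(-2, 0), 2)), -79)), -1)) = Mul(-130678, Pow(Add(-222, Mul(Mul(Rational(1, 9), Pow(-2, 2)), -79)), -1)) = Mul(-130678, Pow(Add(-222, Mul(Mul(Rational(1, 9), 4), -79)), -1)) = Mul(-130678, Pow(Add(-222, Mul(Rational(4, 9), -79)), -1)) = Mul(-130678, Pow(Add(-222, Rational(-316, 9)), -1)) = Mul(-130678, Pow(Rational(-2314, 9), -1)) = Mul(-130678, Rational(-9, 2314)) = Rational(588051, 1157)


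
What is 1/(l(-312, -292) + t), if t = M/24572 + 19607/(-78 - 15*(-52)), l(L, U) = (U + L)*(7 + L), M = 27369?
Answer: 8624772/1589105995961 ≈ 5.4274e-6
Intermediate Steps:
l(L, U) = (7 + L)*(L + U) (l(L, U) = (L + U)*(7 + L) = (7 + L)*(L + U))
t = 250498121/8624772 (t = 27369/24572 + 19607/(-78 - 15*(-52)) = 27369*(1/24572) + 19607/(-78 + 780) = 27369/24572 + 19607/702 = 250498121/8624772 ≈ 29.044)
1/(l(-312, -292) + t) = 1/(((-312)² + 7*(-312) + 7*(-292) - 312*(-292)) + 250498121/8624772) = 1/((97344 - 2184 - 2044 + 91104) + 250498121/8624772) = 1/(184220 + 250498121/8624772) = 1/(1589105995961/8624772) = 8624772/1589105995961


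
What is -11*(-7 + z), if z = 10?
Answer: -33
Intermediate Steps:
-11*(-7 + z) = -11*(-7 + 10) = -11*3 = -33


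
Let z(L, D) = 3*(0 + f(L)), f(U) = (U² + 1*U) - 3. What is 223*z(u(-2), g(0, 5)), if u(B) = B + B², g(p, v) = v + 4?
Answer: 2007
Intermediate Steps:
g(p, v) = 4 + v
f(U) = -3 + U + U² (f(U) = (U² + U) - 3 = (U + U²) - 3 = -3 + U + U²)
z(L, D) = -9 + 3*L + 3*L² (z(L, D) = 3*(0 + (-3 + L + L²)) = 3*(-3 + L + L²) = -9 + 3*L + 3*L²)
223*z(u(-2), g(0, 5)) = 223*(-9 + 3*(-2*(1 - 2)) + 3*(-2*(1 - 2))²) = 223*(-9 + 3*(-2*(-1)) + 3*(-2*(-1))²) = 223*(-9 + 3*2 + 3*2²) = 223*(-9 + 6 + 3*4) = 223*(-9 + 6 + 12) = 223*9 = 2007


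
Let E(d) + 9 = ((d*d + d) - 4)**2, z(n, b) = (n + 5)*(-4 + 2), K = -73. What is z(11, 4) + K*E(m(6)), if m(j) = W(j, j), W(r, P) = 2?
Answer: 333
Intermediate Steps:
m(j) = 2
z(n, b) = -10 - 2*n (z(n, b) = (5 + n)*(-2) = -10 - 2*n)
E(d) = -9 + (-4 + d + d**2)**2 (E(d) = -9 + ((d*d + d) - 4)**2 = -9 + ((d**2 + d) - 4)**2 = -9 + ((d + d**2) - 4)**2 = -9 + (-4 + d + d**2)**2)
z(11, 4) + K*E(m(6)) = (-10 - 2*11) - 73*(-9 + (-4 + 2 + 2**2)**2) = (-10 - 22) - 73*(-9 + (-4 + 2 + 4)**2) = -32 - 73*(-9 + 2**2) = -32 - 73*(-9 + 4) = -32 - 73*(-5) = -32 + 365 = 333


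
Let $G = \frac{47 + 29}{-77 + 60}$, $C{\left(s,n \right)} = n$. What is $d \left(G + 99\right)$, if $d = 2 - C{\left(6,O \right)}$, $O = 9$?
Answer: $- \frac{11249}{17} \approx -661.71$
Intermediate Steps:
$d = -7$ ($d = 2 - 9 = -7$)
$G = - \frac{76}{17}$ ($G = \frac{76}{-17} = 76 \left(- \frac{1}{17}\right) = - \frac{76}{17} \approx -4.4706$)
$d \left(G + 99\right) = - 7 \left(- \frac{76}{17} + 99\right) = \left(-7\right) \frac{1607}{17} = - \frac{11249}{17}$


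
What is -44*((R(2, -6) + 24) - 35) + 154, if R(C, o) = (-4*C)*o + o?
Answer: -1210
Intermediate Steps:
R(C, o) = o - 4*C*o (R(C, o) = -4*C*o + o = o - 4*C*o)
-44*((R(2, -6) + 24) - 35) + 154 = -44*((-6*(1 - 4*2) + 24) - 35) + 154 = -44*((-6*(1 - 8) + 24) - 35) + 154 = -44*((-6*(-7) + 24) - 35) + 154 = -44*((42 + 24) - 35) + 154 = -44*(66 - 35) + 154 = -44*31 + 154 = -1364 + 154 = -1210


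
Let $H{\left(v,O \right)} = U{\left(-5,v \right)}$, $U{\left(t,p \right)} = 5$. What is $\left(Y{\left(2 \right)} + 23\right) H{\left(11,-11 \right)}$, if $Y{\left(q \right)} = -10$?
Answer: $65$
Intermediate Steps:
$H{\left(v,O \right)} = 5$
$\left(Y{\left(2 \right)} + 23\right) H{\left(11,-11 \right)} = \left(-10 + 23\right) 5 = 13 \cdot 5 = 65$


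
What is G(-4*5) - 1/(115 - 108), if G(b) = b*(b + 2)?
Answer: 2519/7 ≈ 359.86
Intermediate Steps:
G(b) = b*(2 + b)
G(-4*5) - 1/(115 - 108) = (-4*5)*(2 - 4*5) - 1/(115 - 108) = -20*(2 - 20) - 1/7 = -20*(-18) - 1*1/7 = 360 - 1/7 = 2519/7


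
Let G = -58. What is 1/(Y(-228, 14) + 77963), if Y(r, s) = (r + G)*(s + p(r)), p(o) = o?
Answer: 1/139167 ≈ 7.1856e-6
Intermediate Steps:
Y(r, s) = (-58 + r)*(r + s) (Y(r, s) = (r - 58)*(s + r) = (-58 + r)*(r + s))
1/(Y(-228, 14) + 77963) = 1/(((-228)² - 58*(-228) - 58*14 - 228*14) + 77963) = 1/((51984 + 13224 - 812 - 3192) + 77963) = 1/(61204 + 77963) = 1/139167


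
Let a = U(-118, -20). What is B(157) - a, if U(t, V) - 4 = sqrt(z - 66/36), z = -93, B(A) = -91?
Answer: -95 - I*sqrt(3414)/6 ≈ -95.0 - 9.7382*I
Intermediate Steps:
U(t, V) = 4 + I*sqrt(3414)/6 (U(t, V) = 4 + sqrt(-93 - 66/36) = 4 + sqrt(-93 - 66*1/36) = 4 + sqrt(-93 - 11/6) = 4 + sqrt(-569/6) = 4 + I*sqrt(3414)/6)
a = 4 + I*sqrt(3414)/6 ≈ 4.0 + 9.7382*I
B(157) - a = -91 - (4 + I*sqrt(3414)/6) = -91 + (-4 - I*sqrt(3414)/6) = -95 - I*sqrt(3414)/6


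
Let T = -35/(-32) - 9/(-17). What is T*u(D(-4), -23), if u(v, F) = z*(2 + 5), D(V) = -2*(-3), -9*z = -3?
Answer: 6181/1632 ≈ 3.7874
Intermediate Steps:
z = ⅓ (z = -⅑*(-3) = ⅓ ≈ 0.33333)
D(V) = 6
T = 883/544 (T = -35*(-1/32) - 9*(-1/17) = 35/32 + 9/17 = 883/544 ≈ 1.6232)
u(v, F) = 7/3 (u(v, F) = (2 + 5)/3 = (⅓)*7 = 7/3)
T*u(D(-4), -23) = (883/544)*(7/3) = 6181/1632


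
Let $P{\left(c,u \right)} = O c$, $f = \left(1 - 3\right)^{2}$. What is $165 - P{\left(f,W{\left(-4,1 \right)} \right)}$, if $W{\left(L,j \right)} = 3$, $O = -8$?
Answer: $197$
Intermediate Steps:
$f = 4$ ($f = \left(-2\right)^{2} = 4$)
$P{\left(c,u \right)} = - 8 c$
$165 - P{\left(f,W{\left(-4,1 \right)} \right)} = 165 - \left(-8\right) 4 = 165 - -32 = 165 + 32 = 197$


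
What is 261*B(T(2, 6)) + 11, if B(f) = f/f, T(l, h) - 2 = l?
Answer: 272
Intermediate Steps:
T(l, h) = 2 + l
B(f) = 1
261*B(T(2, 6)) + 11 = 261*1 + 11 = 261 + 11 = 272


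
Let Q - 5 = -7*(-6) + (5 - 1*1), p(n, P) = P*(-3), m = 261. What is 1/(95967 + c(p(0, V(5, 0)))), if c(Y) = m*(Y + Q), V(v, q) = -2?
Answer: 1/110844 ≈ 9.0217e-6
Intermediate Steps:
p(n, P) = -3*P
Q = 51 (Q = 5 + (-7*(-6) + (5 - 1*1)) = 5 + (42 + (5 - 1)) = 5 + (42 + 4) = 5 + 46 = 51)
c(Y) = 13311 + 261*Y (c(Y) = 261*(Y + 51) = 261*(51 + Y) = 13311 + 261*Y)
1/(95967 + c(p(0, V(5, 0)))) = 1/(95967 + (13311 + 261*(-3*(-2)))) = 1/(95967 + (13311 + 261*6)) = 1/(95967 + (13311 + 1566)) = 1/(95967 + 14877) = 1/110844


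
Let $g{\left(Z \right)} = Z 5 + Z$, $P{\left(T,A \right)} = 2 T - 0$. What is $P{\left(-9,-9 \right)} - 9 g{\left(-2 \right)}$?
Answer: $90$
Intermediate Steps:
$P{\left(T,A \right)} = 2 T$ ($P{\left(T,A \right)} = 2 T + 0 = 2 T$)
$g{\left(Z \right)} = 6 Z$ ($g{\left(Z \right)} = 5 Z + Z = 6 Z$)
$P{\left(-9,-9 \right)} - 9 g{\left(-2 \right)} = 2 \left(-9\right) - 9 \cdot 6 \left(-2\right) = -18 - -108 = -18 + 108 = 90$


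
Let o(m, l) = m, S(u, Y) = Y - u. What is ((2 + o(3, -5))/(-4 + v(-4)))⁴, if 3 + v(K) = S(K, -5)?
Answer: 625/4096 ≈ 0.15259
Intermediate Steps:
v(K) = -8 - K (v(K) = -3 + (-5 - K) = -8 - K)
((2 + o(3, -5))/(-4 + v(-4)))⁴ = ((2 + 3)/(-4 + (-8 - 1*(-4))))⁴ = (5/(-4 + (-8 + 4)))⁴ = (5/(-4 - 4))⁴ = (5/(-8))⁴ = (5*(-⅛))⁴ = (-5/8)⁴ = 625/4096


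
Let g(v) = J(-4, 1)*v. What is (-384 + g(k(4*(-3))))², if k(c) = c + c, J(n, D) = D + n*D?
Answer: 97344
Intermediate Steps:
J(n, D) = D + D*n
k(c) = 2*c
g(v) = -3*v (g(v) = (1*(1 - 4))*v = (1*(-3))*v = -3*v)
(-384 + g(k(4*(-3))))² = (-384 - 6*4*(-3))² = (-384 - 6*(-12))² = (-384 - 3*(-24))² = (-384 + 72)² = (-312)² = 97344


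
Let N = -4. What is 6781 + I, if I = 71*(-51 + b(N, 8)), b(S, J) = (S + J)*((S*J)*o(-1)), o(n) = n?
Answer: 12248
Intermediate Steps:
b(S, J) = -J*S*(J + S) (b(S, J) = (S + J)*((S*J)*(-1)) = (J + S)*((J*S)*(-1)) = (J + S)*(-J*S) = -J*S*(J + S))
I = 5467 (I = 71*(-51 - 1*8*(-4)*(8 - 4)) = 71*(-51 - 1*8*(-4)*4) = 71*(-51 + 128) = 71*77 = 5467)
6781 + I = 6781 + 5467 = 12248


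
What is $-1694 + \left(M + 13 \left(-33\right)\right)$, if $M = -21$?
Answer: $-2144$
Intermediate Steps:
$-1694 + \left(M + 13 \left(-33\right)\right) = -1694 + \left(-21 + 13 \left(-33\right)\right) = -1694 - 450 = -2144$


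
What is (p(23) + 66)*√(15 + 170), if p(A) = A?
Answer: 89*√185 ≈ 1210.5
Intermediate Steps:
(p(23) + 66)*√(15 + 170) = (23 + 66)*√(15 + 170) = 89*√185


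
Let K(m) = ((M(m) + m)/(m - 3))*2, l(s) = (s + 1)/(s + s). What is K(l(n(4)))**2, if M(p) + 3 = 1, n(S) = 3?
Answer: 64/49 ≈ 1.3061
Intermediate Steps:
M(p) = -2 (M(p) = -3 + 1 = -2)
l(s) = (1 + s)/(2*s) (l(s) = (1 + s)/((2*s)) = (1 + s)*(1/(2*s)) = (1 + s)/(2*s))
K(m) = 2*(-2 + m)/(-3 + m) (K(m) = ((-2 + m)/(m - 3))*2 = ((-2 + m)/(-3 + m))*2 = 2*(-2 + m)/(-3 + m))
K(l(n(4)))**2 = (2*(-2 + (1/2)*(1 + 3)/3)/(-3 + (1/2)*(1 + 3)/3))**2 = (2*(-2 + (1/2)*(1/3)*4)/(-3 + (1/2)*(1/3)*4))**2 = (2*(-2 + 2/3)/(-3 + 2/3))**2 = (2*(-4/3)/(-7/3))**2 = (2*(-3/7)*(-4/3))**2 = (8/7)**2 = 64/49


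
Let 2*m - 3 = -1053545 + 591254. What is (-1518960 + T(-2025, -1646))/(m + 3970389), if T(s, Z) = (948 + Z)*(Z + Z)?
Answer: 778856/3739245 ≈ 0.20829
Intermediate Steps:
T(s, Z) = 2*Z*(948 + Z) (T(s, Z) = (948 + Z)*(2*Z) = 2*Z*(948 + Z))
m = -231144 (m = 3/2 + (-1053545 + 591254)/2 = 3/2 + (½)*(-462291) = 3/2 - 462291/2 = -231144)
(-1518960 + T(-2025, -1646))/(m + 3970389) = (-1518960 + 2*(-1646)*(948 - 1646))/(-231144 + 3970389) = (-1518960 + 2*(-1646)*(-698))/3739245 = (-1518960 + 2297816)*(1/3739245) = 778856*(1/3739245) = 778856/3739245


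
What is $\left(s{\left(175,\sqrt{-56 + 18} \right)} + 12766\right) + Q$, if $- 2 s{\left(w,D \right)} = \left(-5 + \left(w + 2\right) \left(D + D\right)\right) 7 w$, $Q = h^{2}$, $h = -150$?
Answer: $\frac{76657}{2} - 216825 i \sqrt{38} \approx 38329.0 - 1.3366 \cdot 10^{6} i$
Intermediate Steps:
$Q = 22500$ ($Q = \left(-150\right)^{2} = 22500$)
$s{\left(w,D \right)} = - \frac{7 w \left(-5 + 2 D \left(2 + w\right)\right)}{2}$ ($s{\left(w,D \right)} = - \frac{\left(-5 + \left(w + 2\right) \left(D + D\right)\right) 7 w}{2} = - \frac{\left(-5 + \left(2 + w\right) 2 D\right) 7 w}{2} = - \frac{\left(-5 + 2 D \left(2 + w\right)\right) 7 w}{2} = - \frac{7 w \left(-5 + 2 D \left(2 + w\right)\right)}{2}$)
$\left(s{\left(175,\sqrt{-56 + 18} \right)} + 12766\right) + Q = \left(\frac{7}{2} \cdot 175 \left(5 - 4 \sqrt{-56 + 18} - 2 \sqrt{-56 + 18} \cdot 175\right) + 12766\right) + 22500 = \left(\frac{7}{2} \cdot 175 \left(5 - 4 \sqrt{-38} - 2 \sqrt{-38} \cdot 175\right) + 12766\right) + 22500 = \left(\frac{7}{2} \cdot 175 \left(5 - 4 i \sqrt{38} - 2 i \sqrt{38} \cdot 175\right) + 12766\right) + 22500 = \left(\frac{7}{2} \cdot 175 \left(5 - 4 i \sqrt{38} - 350 i \sqrt{38}\right) + 12766\right) + 22500 = \left(\frac{7}{2} \cdot 175 \left(5 - 354 i \sqrt{38}\right) + 12766\right) + 22500 = \left(\left(\frac{6125}{2} - 216825 i \sqrt{38}\right) + 12766\right) + 22500 = \left(\frac{31657}{2} - 216825 i \sqrt{38}\right) + 22500 = \frac{76657}{2} - 216825 i \sqrt{38}$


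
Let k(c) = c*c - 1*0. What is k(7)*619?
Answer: 30331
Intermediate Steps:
k(c) = c² (k(c) = c² + 0 = c²)
k(7)*619 = 7²*619 = 49*619 = 30331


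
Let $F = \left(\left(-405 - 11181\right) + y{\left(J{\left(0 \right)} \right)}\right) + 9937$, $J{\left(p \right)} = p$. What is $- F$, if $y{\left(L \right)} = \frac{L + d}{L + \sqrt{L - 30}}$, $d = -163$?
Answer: $1649 - \frac{163 i \sqrt{30}}{30} \approx 1649.0 - 29.76 i$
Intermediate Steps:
$y{\left(L \right)} = \frac{-163 + L}{L + \sqrt{-30 + L}}$ ($y{\left(L \right)} = \frac{L - 163}{L + \sqrt{L - 30}} = \frac{-163 + L}{L + \sqrt{-30 + L}}$)
$F = -1649 + \frac{163 i \sqrt{30}}{30}$ ($F = \left(\left(-405 - 11181\right) + \frac{-163 + 0}{0 + \sqrt{-30 + 0}}\right) + 9937 = \left(\left(-405 - 11181\right) + \frac{1}{0 + \sqrt{-30}} \left(-163\right)\right) + 9937 = \left(-11586 + \frac{1}{0 + i \sqrt{30}} \left(-163\right)\right) + 9937 = \left(-11586 + \frac{1}{i \sqrt{30}} \left(-163\right)\right) + 9937 = \left(-11586 + - \frac{i \sqrt{30}}{30} \left(-163\right)\right) + 9937 = \left(-11586 + \frac{163 i \sqrt{30}}{30}\right) + 9937 = -1649 + \frac{163 i \sqrt{30}}{30} \approx -1649.0 + 29.76 i$)
$- F = - (-1649 + \frac{163 i \sqrt{30}}{30}) = 1649 - \frac{163 i \sqrt{30}}{30}$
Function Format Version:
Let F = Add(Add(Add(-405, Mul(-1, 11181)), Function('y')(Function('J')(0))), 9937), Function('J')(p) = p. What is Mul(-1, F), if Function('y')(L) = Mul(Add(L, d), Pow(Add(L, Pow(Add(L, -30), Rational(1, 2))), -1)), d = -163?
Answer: Add(1649, Mul(Rational(-163, 30), I, Pow(30, Rational(1, 2)))) ≈ Add(1649.0, Mul(-29.760, I))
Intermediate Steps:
Function('y')(L) = Mul(Pow(Add(L, Pow(Add(-30, L), Rational(1, 2))), -1), Add(-163, L)) (Function('y')(L) = Mul(Add(L, -163), Pow(Add(L, Pow(Add(L, -30), Rational(1, 2))), -1)) = Mul(Add(-163, L), Pow(Add(L, Pow(Add(-30, L), Rational(1, 2))), -1)) = Mul(Pow(Add(L, Pow(Add(-30, L), Rational(1, 2))), -1), Add(-163, L)))
F = Add(-1649, Mul(Rational(163, 30), I, Pow(30, Rational(1, 2)))) (F = Add(Add(Add(-405, Mul(-1, 11181)), Mul(Pow(Add(0, Pow(Add(-30, 0), Rational(1, 2))), -1), Add(-163, 0))), 9937) = Add(Add(Add(-405, -11181), Mul(Pow(Add(0, Pow(-30, Rational(1, 2))), -1), -163)), 9937) = Add(Add(-11586, Mul(Pow(Add(0, Mul(I, Pow(30, Rational(1, 2)))), -1), -163)), 9937) = Add(Add(-11586, Mul(Pow(Mul(I, Pow(30, Rational(1, 2))), -1), -163)), 9937) = Add(Add(-11586, Mul(Mul(Rational(-1, 30), I, Pow(30, Rational(1, 2))), -163)), 9937) = Add(Add(-11586, Mul(Rational(163, 30), I, Pow(30, Rational(1, 2)))), 9937) = Add(-1649, Mul(Rational(163, 30), I, Pow(30, Rational(1, 2)))) ≈ Add(-1649.0, Mul(29.760, I)))
Mul(-1, F) = Mul(-1, Add(-1649, Mul(Rational(163, 30), I, Pow(30, Rational(1, 2))))) = Add(1649, Mul(Rational(-163, 30), I, Pow(30, Rational(1, 2))))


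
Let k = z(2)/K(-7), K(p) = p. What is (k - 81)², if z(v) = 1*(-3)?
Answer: 318096/49 ≈ 6491.8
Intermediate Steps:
z(v) = -3
k = 3/7 (k = -3/(-7) = -3*(-⅐) = 3/7 ≈ 0.42857)
(k - 81)² = (3/7 - 81)² = (-564/7)² = 318096/49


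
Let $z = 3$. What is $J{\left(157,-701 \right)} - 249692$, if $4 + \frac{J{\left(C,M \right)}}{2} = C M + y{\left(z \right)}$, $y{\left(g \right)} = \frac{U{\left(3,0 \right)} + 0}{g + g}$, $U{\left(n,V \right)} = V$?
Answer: $-469814$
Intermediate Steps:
$y{\left(g \right)} = 0$ ($y{\left(g \right)} = \frac{0 + 0}{g + g} = \frac{0}{2 g} = 0 \frac{1}{2 g} = 0$)
$J{\left(C,M \right)} = -8 + 2 C M$ ($J{\left(C,M \right)} = -8 + 2 \left(C M + 0\right) = -8 + 2 C M$)
$J{\left(157,-701 \right)} - 249692 = \left(-8 + 2 \cdot 157 \left(-701\right)\right) - 249692 = \left(-8 - 220114\right) - 249692 = -220122 - 249692 = -469814$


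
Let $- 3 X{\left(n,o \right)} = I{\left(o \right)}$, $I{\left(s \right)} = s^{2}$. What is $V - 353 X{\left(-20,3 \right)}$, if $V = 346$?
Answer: $1405$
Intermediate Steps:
$X{\left(n,o \right)} = - \frac{o^{2}}{3}$
$V - 353 X{\left(-20,3 \right)} = 346 - 353 \left(- \frac{3^{2}}{3}\right) = 346 - 353 \left(\left(- \frac{1}{3}\right) 9\right) = 346 - -1059 = 346 + 1059 = 1405$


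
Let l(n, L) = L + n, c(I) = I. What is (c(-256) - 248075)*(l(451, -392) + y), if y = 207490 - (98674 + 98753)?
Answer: -2513606382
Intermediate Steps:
y = 10063 (y = 207490 - 1*197427 = 207490 - 197427 = 10063)
(c(-256) - 248075)*(l(451, -392) + y) = (-256 - 248075)*((-392 + 451) + 10063) = -248331*(59 + 10063) = -248331*10122 = -2513606382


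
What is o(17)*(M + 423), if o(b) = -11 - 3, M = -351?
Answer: -1008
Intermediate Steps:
o(b) = -14
o(17)*(M + 423) = -14*(-351 + 423) = -14*72 = -1008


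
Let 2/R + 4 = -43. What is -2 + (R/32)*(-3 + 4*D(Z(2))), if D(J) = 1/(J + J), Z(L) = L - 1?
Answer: -1503/752 ≈ -1.9987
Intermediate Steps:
Z(L) = -1 + L
R = -2/47 (R = 2/(-4 - 43) = 2/(-47) = 2*(-1/47) = -2/47 ≈ -0.042553)
D(J) = 1/(2*J)
-2 + (R/32)*(-3 + 4*D(Z(2))) = -2 + (-2/47/32)*(-3 + 4*(1/(2*(-1 + 2)))) = -2 + (-2/47*1/32)*(-3 + 4*((1/2)/1)) = -2 - (-3 + 4*((1/2)*1))/752 = -2 - (-3 + 4*(1/2))/752 = -2 - (-3 + 2)/752 = -2 - 1/752*(-1) = -2 + 1/752 = -1503/752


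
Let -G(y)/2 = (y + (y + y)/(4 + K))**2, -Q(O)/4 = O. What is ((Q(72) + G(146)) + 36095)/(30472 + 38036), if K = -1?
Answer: -743537/616572 ≈ -1.2059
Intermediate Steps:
Q(O) = -4*O
G(y) = -50*y**2/9 (G(y) = -2*(y + (y + y)/(4 - 1))**2 = -2*(y + (2*y)/3)**2 = -2*(y + (2*y)*(1/3))**2 = -2*(y + 2*y/3)**2 = -2*25*y**2/9 = -50*y**2/9)
((Q(72) + G(146)) + 36095)/(30472 + 38036) = ((-4*72 - 50/9*146**2) + 36095)/(30472 + 38036) = ((-288 - 50/9*21316) + 36095)/68508 = ((-288 - 1065800/9) + 36095)*(1/68508) = (-1068392/9 + 36095)*(1/68508) = -743537/9*1/68508 = -743537/616572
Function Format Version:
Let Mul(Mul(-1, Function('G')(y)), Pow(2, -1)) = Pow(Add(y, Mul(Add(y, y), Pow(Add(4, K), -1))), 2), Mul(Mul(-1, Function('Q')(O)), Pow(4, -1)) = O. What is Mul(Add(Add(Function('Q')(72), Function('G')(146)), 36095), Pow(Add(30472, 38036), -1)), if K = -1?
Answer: Rational(-743537, 616572) ≈ -1.2059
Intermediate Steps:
Function('Q')(O) = Mul(-4, O)
Function('G')(y) = Mul(Rational(-50, 9), Pow(y, 2)) (Function('G')(y) = Mul(-2, Pow(Add(y, Mul(Add(y, y), Pow(Add(4, -1), -1))), 2)) = Mul(-2, Pow(Add(y, Mul(Mul(2, y), Pow(3, -1))), 2)) = Mul(-2, Pow(Add(y, Mul(Mul(2, y), Rational(1, 3))), 2)) = Mul(-2, Pow(Add(y, Mul(Rational(2, 3), y)), 2)) = Mul(-2, Pow(Mul(Rational(5, 3), y), 2)) = Mul(-2, Mul(Rational(25, 9), Pow(y, 2))) = Mul(Rational(-50, 9), Pow(y, 2)))
Mul(Add(Add(Function('Q')(72), Function('G')(146)), 36095), Pow(Add(30472, 38036), -1)) = Mul(Add(Add(Mul(-4, 72), Mul(Rational(-50, 9), Pow(146, 2))), 36095), Pow(Add(30472, 38036), -1)) = Mul(Add(Add(-288, Mul(Rational(-50, 9), 21316)), 36095), Pow(68508, -1)) = Mul(Add(Add(-288, Rational(-1065800, 9)), 36095), Rational(1, 68508)) = Mul(Add(Rational(-1068392, 9), 36095), Rational(1, 68508)) = Mul(Rational(-743537, 9), Rational(1, 68508)) = Rational(-743537, 616572)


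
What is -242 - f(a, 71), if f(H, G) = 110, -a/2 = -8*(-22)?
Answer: -352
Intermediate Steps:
a = -352 (a = -(-16)*(-22) = -2*176 = -352)
-242 - f(a, 71) = -242 - 1*110 = -242 - 110 = -352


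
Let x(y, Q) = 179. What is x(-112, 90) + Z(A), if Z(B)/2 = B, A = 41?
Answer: 261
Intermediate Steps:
Z(B) = 2*B
x(-112, 90) + Z(A) = 179 + 2*41 = 179 + 82 = 261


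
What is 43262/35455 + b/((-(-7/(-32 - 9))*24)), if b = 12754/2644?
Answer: 48337031/1124916240 ≈ 0.042969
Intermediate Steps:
b = 6377/1322 (b = 12754*(1/2644) = 6377/1322 ≈ 4.8238)
43262/35455 + b/((-(-7/(-32 - 9))*24)) = 43262/35455 + 6377/(1322*((-(-7/(-32 - 9))*24))) = 43262*(1/35455) + 6377/(1322*((-(-7/(-41))*24))) = 43262/35455 + 6377/(1322*((-(-7*(-1/41))*24))) = 43262/35455 + 6377/(1322*((-7*24/41))) = 43262/35455 + 6377/(1322*((-1*168/41))) = 43262/35455 + 6377/(1322*(-168/41)) = 43262/35455 + (6377/1322)*(-41/168) = 43262/35455 - 37351/31728 = 48337031/1124916240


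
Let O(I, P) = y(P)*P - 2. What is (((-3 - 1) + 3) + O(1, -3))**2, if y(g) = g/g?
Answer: 36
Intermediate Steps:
y(g) = 1
O(I, P) = -2 + P (O(I, P) = 1*P - 2 = P - 2 = -2 + P)
(((-3 - 1) + 3) + O(1, -3))**2 = (((-3 - 1) + 3) + (-2 - 3))**2 = ((-4 + 3) - 5)**2 = (-1 - 5)**2 = (-6)**2 = 36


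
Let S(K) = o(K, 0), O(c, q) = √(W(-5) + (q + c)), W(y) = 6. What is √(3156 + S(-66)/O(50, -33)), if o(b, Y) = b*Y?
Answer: 2*√789 ≈ 56.178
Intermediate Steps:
O(c, q) = √(6 + c + q) (O(c, q) = √(6 + (q + c)) = √(6 + (c + q)) = √(6 + c + q))
o(b, Y) = Y*b
S(K) = 0 (S(K) = 0*K = 0)
√(3156 + S(-66)/O(50, -33)) = √(3156 + 0/(√(6 + 50 - 33))) = √(3156 + 0/(√23)) = √(3156 + 0*(√23/23)) = √(3156 + 0) = √3156 = 2*√789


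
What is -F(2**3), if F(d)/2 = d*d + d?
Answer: -144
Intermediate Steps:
F(d) = 2*d + 2*d**2 (F(d) = 2*(d*d + d) = 2*(d**2 + d) = 2*(d + d**2) = 2*d + 2*d**2)
-F(2**3) = -2*2**3*(1 + 2**3) = -2*8*(1 + 8) = -2*8*9 = -1*144 = -144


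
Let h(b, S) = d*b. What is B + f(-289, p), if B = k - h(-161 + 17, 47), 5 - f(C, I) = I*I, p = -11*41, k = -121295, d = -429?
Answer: -386467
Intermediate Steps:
h(b, S) = -429*b
p = -451
f(C, I) = 5 - I² (f(C, I) = 5 - I*I = 5 - I²)
B = -183071 (B = -121295 - (-429)*(-161 + 17) = -121295 - (-429)*(-144) = -121295 - 1*61776 = -121295 - 61776 = -183071)
B + f(-289, p) = -183071 + (5 - 1*(-451)²) = -183071 + (5 - 1*203401) = -183071 + (5 - 203401) = -183071 - 203396 = -386467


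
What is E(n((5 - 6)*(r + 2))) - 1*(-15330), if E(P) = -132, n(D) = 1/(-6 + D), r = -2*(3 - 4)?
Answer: 15198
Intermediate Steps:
r = 2 (r = -2*(-1) = 2)
E(n((5 - 6)*(r + 2))) - 1*(-15330) = -132 - 1*(-15330) = -132 + 15330 = 15198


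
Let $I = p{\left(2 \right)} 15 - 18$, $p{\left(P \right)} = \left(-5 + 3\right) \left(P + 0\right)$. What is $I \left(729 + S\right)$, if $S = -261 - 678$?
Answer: $16380$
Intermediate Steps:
$S = -939$ ($S = -261 - 678 = -939$)
$p{\left(P \right)} = - 2 P$
$I = -78$ ($I = \left(-2\right) 2 \cdot 15 - 18 = \left(-4\right) 15 - 18 = -60 - 18 = -78$)
$I \left(729 + S\right) = - 78 \left(729 - 939\right) = \left(-78\right) \left(-210\right) = 16380$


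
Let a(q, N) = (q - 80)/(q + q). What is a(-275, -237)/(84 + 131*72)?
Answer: 71/1046760 ≈ 6.7828e-5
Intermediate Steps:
a(q, N) = (-80 + q)/(2*q) (a(q, N) = (-80 + q)/((2*q)) = (-80 + q)*(1/(2*q)) = (-80 + q)/(2*q))
a(-275, -237)/(84 + 131*72) = ((1/2)*(-80 - 275)/(-275))/(84 + 131*72) = ((1/2)*(-1/275)*(-355))/(84 + 9432) = (71/110)/9516 = (71/110)*(1/9516) = 71/1046760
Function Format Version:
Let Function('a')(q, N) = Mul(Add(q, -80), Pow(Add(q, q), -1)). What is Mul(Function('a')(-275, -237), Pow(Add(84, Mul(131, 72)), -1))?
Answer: Rational(71, 1046760) ≈ 6.7828e-5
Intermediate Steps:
Function('a')(q, N) = Mul(Rational(1, 2), Pow(q, -1), Add(-80, q)) (Function('a')(q, N) = Mul(Add(-80, q), Pow(Mul(2, q), -1)) = Mul(Add(-80, q), Mul(Rational(1, 2), Pow(q, -1))) = Mul(Rational(1, 2), Pow(q, -1), Add(-80, q)))
Mul(Function('a')(-275, -237), Pow(Add(84, Mul(131, 72)), -1)) = Mul(Mul(Rational(1, 2), Pow(-275, -1), Add(-80, -275)), Pow(Add(84, Mul(131, 72)), -1)) = Mul(Mul(Rational(1, 2), Rational(-1, 275), -355), Pow(Add(84, 9432), -1)) = Mul(Rational(71, 110), Pow(9516, -1)) = Mul(Rational(71, 110), Rational(1, 9516)) = Rational(71, 1046760)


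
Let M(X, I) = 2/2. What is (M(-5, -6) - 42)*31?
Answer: -1271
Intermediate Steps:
M(X, I) = 1 (M(X, I) = 2*(½) = 1)
(M(-5, -6) - 42)*31 = (1 - 42)*31 = -41*31 = -1271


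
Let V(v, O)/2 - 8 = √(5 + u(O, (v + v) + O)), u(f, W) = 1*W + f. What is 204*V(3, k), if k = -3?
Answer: 3264 + 408*√5 ≈ 4176.3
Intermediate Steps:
u(f, W) = W + f
V(v, O) = 16 + 2*√(5 + 2*O + 2*v) (V(v, O) = 16 + 2*√(5 + (((v + v) + O) + O)) = 16 + 2*√(5 + ((2*v + O) + O)) = 16 + 2*√(5 + ((O + 2*v) + O)) = 16 + 2*√(5 + (2*O + 2*v)) = 16 + 2*√(5 + 2*O + 2*v))
204*V(3, k) = 204*(16 + 2*√(5 + 2*(-3) + 2*3)) = 204*(16 + 2*√(5 - 6 + 6)) = 204*(16 + 2*√5) = 3264 + 408*√5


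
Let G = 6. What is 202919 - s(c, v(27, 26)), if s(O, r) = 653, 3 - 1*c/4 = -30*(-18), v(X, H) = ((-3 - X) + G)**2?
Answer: 202266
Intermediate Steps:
v(X, H) = (3 - X)**2 (v(X, H) = ((-3 - X) + 6)**2 = (3 - X)**2)
c = -2148 (c = 12 - (-120)*(-18) = 12 - 4*540 = 12 - 2160 = -2148)
202919 - s(c, v(27, 26)) = 202919 - 1*653 = 202919 - 653 = 202266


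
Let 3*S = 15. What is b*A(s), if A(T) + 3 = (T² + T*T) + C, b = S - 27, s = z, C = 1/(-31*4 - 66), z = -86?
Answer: -30908999/95 ≈ -3.2536e+5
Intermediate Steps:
S = 5 (S = (⅓)*15 = 5)
C = -1/190 (C = 1/(-124 - 66) = 1/(-190) = -1/190 ≈ -0.0052632)
s = -86
b = -22 (b = 5 - 27 = -22)
A(T) = -571/190 + 2*T² (A(T) = -3 + ((T² + T*T) - 1/190) = -3 + ((T² + T²) - 1/190) = -3 + (2*T² - 1/190) = -3 + (-1/190 + 2*T²) = -571/190 + 2*T²)
b*A(s) = -22*(-571/190 + 2*(-86)²) = -22*(-571/190 + 2*7396) = -22*(-571/190 + 14792) = -22*2809909/190 = -30908999/95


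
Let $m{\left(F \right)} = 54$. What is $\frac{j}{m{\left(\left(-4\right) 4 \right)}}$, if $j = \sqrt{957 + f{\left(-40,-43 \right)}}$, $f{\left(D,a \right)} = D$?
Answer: $\frac{\sqrt{917}}{54} \approx 0.56078$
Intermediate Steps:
$j = \sqrt{917}$ ($j = \sqrt{957 - 40} = \sqrt{917} \approx 30.282$)
$\frac{j}{m{\left(\left(-4\right) 4 \right)}} = \frac{\sqrt{917}}{54}$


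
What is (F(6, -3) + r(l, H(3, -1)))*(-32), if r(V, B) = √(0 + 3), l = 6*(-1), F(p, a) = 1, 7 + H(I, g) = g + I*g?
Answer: -32 - 32*√3 ≈ -87.426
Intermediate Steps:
H(I, g) = -7 + g + I*g (H(I, g) = -7 + (g + I*g) = -7 + g + I*g)
l = -6
r(V, B) = √3
(F(6, -3) + r(l, H(3, -1)))*(-32) = (1 + √3)*(-32) = -32 - 32*√3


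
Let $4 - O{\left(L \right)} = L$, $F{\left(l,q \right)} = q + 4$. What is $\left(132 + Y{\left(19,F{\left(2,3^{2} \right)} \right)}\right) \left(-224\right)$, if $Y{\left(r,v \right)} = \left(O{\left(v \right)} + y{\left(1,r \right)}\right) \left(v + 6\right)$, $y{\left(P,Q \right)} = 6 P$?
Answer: $-16800$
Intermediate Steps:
$F{\left(l,q \right)} = 4 + q$
$O{\left(L \right)} = 4 - L$
$Y{\left(r,v \right)} = \left(6 + v\right) \left(10 - v\right)$ ($Y{\left(r,v \right)} = \left(\left(4 - v\right) + 6 \cdot 1\right) \left(v + 6\right) = \left(\left(4 - v\right) + 6\right) \left(6 + v\right) = \left(10 - v\right) \left(6 + v\right) = \left(6 + v\right) \left(10 - v\right)$)
$\left(132 + Y{\left(19,F{\left(2,3^{2} \right)} \right)}\right) \left(-224\right) = \left(132 + \left(60 - \left(4 + 3^{2}\right) \left(-4 + \left(4 + 3^{2}\right)\right)\right)\right) \left(-224\right) = \left(132 + \left(60 - \left(4 + 9\right) \left(-4 + \left(4 + 9\right)\right)\right)\right) \left(-224\right) = \left(132 + \left(60 - 13 \left(-4 + 13\right)\right)\right) \left(-224\right) = \left(132 + \left(60 - 13 \cdot 9\right)\right) \left(-224\right) = \left(132 + \left(60 - 117\right)\right) \left(-224\right) = \left(132 - 57\right) \left(-224\right) = 75 \left(-224\right) = -16800$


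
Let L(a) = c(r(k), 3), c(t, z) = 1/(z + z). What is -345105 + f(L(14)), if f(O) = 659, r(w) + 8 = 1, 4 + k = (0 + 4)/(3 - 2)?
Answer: -344446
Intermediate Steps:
k = 0 (k = -4 + (0 + 4)/(3 - 2) = -4 + 4/1 = -4 + 4*1 = -4 + 4 = 0)
r(w) = -7 (r(w) = -8 + 1 = -7)
c(t, z) = 1/(2*z)
L(a) = ⅙ (L(a) = (½)/3 = (½)*(⅓) = ⅙)
-345105 + f(L(14)) = -345105 + 659 = -344446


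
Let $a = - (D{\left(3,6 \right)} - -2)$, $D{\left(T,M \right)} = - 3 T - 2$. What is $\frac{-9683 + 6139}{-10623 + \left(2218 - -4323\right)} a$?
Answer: $\frac{15948}{2041} \approx 7.8138$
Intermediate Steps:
$D{\left(T,M \right)} = -2 - 3 T$
$a = 9$ ($a = - (\left(-2 - 9\right) - -2) = - (\left(-2 - 9\right) + 2) = - (-11 + 2) = \left(-1\right) \left(-9\right) = 9$)
$\frac{-9683 + 6139}{-10623 + \left(2218 - -4323\right)} a = \frac{-9683 + 6139}{-10623 + \left(2218 - -4323\right)} 9 = - \frac{3544}{-10623 + \left(2218 + 4323\right)} 9 = - \frac{3544}{-10623 + 6541} \cdot 9 = - \frac{3544}{-4082} \cdot 9 = \left(-3544\right) \left(- \frac{1}{4082}\right) 9 = \frac{1772}{2041} \cdot 9 = \frac{15948}{2041}$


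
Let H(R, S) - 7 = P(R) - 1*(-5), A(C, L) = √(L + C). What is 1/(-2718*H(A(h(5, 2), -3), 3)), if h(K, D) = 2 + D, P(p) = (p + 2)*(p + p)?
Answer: -1/48924 ≈ -2.0440e-5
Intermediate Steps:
P(p) = 2*p*(2 + p) (P(p) = (2 + p)*(2*p) = 2*p*(2 + p))
A(C, L) = √(C + L)
H(R, S) = 12 + 2*R*(2 + R) (H(R, S) = 7 + (2*R*(2 + R) - 1*(-5)) = 7 + (2*R*(2 + R) + 5) = 7 + (5 + 2*R*(2 + R)) = 12 + 2*R*(2 + R))
1/(-2718*H(A(h(5, 2), -3), 3)) = 1/(-2718*(12 + 2*√((2 + 2) - 3)*(2 + √((2 + 2) - 3)))) = 1/(-2718*(12 + 2*√(4 - 3)*(2 + √(4 - 3)))) = 1/(-2718*(12 + 2*√1*(2 + √1))) = 1/(-2718*(12 + 2*1*(2 + 1))) = 1/(-2718*(12 + 2*1*3)) = 1/(-2718*(12 + 6)) = 1/(-2718*18) = 1/(-48924) = -1/48924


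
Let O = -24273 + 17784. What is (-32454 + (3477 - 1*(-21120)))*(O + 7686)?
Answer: -9404829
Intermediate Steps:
O = -6489
(-32454 + (3477 - 1*(-21120)))*(O + 7686) = (-32454 + (3477 - 1*(-21120)))*(-6489 + 7686) = (-32454 + (3477 + 21120))*1197 = (-32454 + 24597)*1197 = -7857*1197 = -9404829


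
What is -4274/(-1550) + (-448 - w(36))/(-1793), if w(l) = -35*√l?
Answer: 4016091/1389575 ≈ 2.8902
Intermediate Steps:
-4274/(-1550) + (-448 - w(36))/(-1793) = -4274/(-1550) + (-448 - (-35)*√36)/(-1793) = -4274*(-1/1550) + (-448 - (-35)*6)*(-1/1793) = 2137/775 + (-448 - 1*(-210))*(-1/1793) = 2137/775 + (-448 + 210)*(-1/1793) = 2137/775 - 238*(-1/1793) = 2137/775 + 238/1793 = 4016091/1389575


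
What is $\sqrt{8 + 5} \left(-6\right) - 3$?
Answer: $-3 - 6 \sqrt{13} \approx -24.633$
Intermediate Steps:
$\sqrt{8 + 5} \left(-6\right) - 3 = \sqrt{13} \left(-6\right) - 3 = - 6 \sqrt{13} - 3 = -3 - 6 \sqrt{13}$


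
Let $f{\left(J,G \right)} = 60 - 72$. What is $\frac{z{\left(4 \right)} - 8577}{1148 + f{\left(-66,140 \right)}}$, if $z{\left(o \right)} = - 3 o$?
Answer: $- \frac{8589}{1136} \approx -7.5607$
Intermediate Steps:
$f{\left(J,G \right)} = -12$
$\frac{z{\left(4 \right)} - 8577}{1148 + f{\left(-66,140 \right)}} = \frac{\left(-3\right) 4 - 8577}{1148 - 12} = \frac{-12 - 8577}{1136} = \left(-8589\right) \frac{1}{1136} = - \frac{8589}{1136}$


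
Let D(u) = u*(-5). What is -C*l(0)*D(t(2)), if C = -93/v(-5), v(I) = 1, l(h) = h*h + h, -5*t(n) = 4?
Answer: 0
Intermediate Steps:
t(n) = -⅘ (t(n) = -⅕*4 = -⅘)
l(h) = h + h² (l(h) = h² + h = h + h²)
D(u) = -5*u
C = -93 (C = -93/1 = -93*1 = -93)
-C*l(0)*D(t(2)) = -(-0*(1 + 0))*(-5*(-⅘)) = -(-0)*4 = -(-93*0)*4 = -0*4 = -1*0 = 0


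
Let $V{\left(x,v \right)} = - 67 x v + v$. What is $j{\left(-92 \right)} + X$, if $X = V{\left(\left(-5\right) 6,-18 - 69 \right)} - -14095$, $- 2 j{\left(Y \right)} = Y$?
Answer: $-160816$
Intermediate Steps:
$j{\left(Y \right)} = - \frac{Y}{2}$
$V{\left(x,v \right)} = v - 67 v x$ ($V{\left(x,v \right)} = - 67 v x + v = v - 67 v x$)
$X = -160862$ ($X = \left(-18 - 69\right) \left(1 - 67 \left(\left(-5\right) 6\right)\right) - -14095 = \left(-18 - 69\right) \left(1 - -2010\right) + 14095 = - 87 \left(1 + 2010\right) + 14095 = \left(-87\right) 2011 + 14095 = -174957 + 14095 = -160862$)
$j{\left(-92 \right)} + X = \left(- \frac{1}{2}\right) \left(-92\right) - 160862 = 46 - 160862 = -160816$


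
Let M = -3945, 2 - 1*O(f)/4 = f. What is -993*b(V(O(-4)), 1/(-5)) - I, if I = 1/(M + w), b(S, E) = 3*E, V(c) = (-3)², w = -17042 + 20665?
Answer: 959243/1610 ≈ 595.80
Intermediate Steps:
O(f) = 8 - 4*f
w = 3623
V(c) = 9
I = -1/322 (I = 1/(-3945 + 3623) = 1/(-322) = -1/322 ≈ -0.0031056)
-993*b(V(O(-4)), 1/(-5)) - I = -2979/(-5) - 1*(-1/322) = -2979*(-1)/5 + 1/322 = -993*(-⅗) + 1/322 = 2979/5 + 1/322 = 959243/1610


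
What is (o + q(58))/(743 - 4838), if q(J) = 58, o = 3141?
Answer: -457/585 ≈ -0.78120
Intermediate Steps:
(o + q(58))/(743 - 4838) = (3141 + 58)/(743 - 4838) = 3199/(-4095) = 3199*(-1/4095) = -457/585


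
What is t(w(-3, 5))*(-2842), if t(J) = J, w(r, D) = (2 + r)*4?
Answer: 11368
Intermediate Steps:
w(r, D) = 8 + 4*r
t(w(-3, 5))*(-2842) = (8 + 4*(-3))*(-2842) = (8 - 12)*(-2842) = -4*(-2842) = 11368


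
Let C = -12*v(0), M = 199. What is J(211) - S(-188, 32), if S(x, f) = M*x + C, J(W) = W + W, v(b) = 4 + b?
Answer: 37882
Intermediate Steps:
J(W) = 2*W
C = -48 (C = -12*(4 + 0) = -12*4 = -48)
S(x, f) = -48 + 199*x (S(x, f) = 199*x - 48 = -48 + 199*x)
J(211) - S(-188, 32) = 2*211 - (-48 + 199*(-188)) = 422 - (-48 - 37412) = 422 - 1*(-37460) = 422 + 37460 = 37882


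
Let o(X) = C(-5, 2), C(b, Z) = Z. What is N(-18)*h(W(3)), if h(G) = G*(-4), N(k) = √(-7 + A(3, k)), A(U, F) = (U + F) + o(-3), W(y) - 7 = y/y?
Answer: -64*I*√5 ≈ -143.11*I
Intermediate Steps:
o(X) = 2
W(y) = 8 (W(y) = 7 + y/y = 7 + 1 = 8)
A(U, F) = 2 + F + U (A(U, F) = (U + F) + 2 = (F + U) + 2 = 2 + F + U)
N(k) = √(-2 + k) (N(k) = √(-7 + (2 + k + 3)) = √(-7 + (5 + k)) = √(-2 + k))
h(G) = -4*G
N(-18)*h(W(3)) = √(-2 - 18)*(-4*8) = √(-20)*(-32) = (2*I*√5)*(-32) = -64*I*√5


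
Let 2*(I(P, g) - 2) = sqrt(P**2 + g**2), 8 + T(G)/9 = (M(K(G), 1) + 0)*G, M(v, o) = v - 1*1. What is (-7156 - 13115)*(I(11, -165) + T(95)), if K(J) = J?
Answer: -1627761300 - 222981*sqrt(226)/2 ≈ -1.6294e+9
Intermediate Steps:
M(v, o) = -1 + v (M(v, o) = v - 1 = -1 + v)
T(G) = -72 + 9*G*(-1 + G) (T(G) = -72 + 9*(((-1 + G) + 0)*G) = -72 + 9*((-1 + G)*G) = -72 + 9*(G*(-1 + G)) = -72 + 9*G*(-1 + G))
I(P, g) = 2 + sqrt(P**2 + g**2)/2
(-7156 - 13115)*(I(11, -165) + T(95)) = (-7156 - 13115)*((2 + sqrt(11**2 + (-165)**2)/2) + (-72 + 9*95*(-1 + 95))) = -20271*((2 + sqrt(121 + 27225)/2) + (-72 + 9*95*94)) = -20271*((2 + sqrt(27346)/2) + (-72 + 80370)) = -20271*((2 + (11*sqrt(226))/2) + 80298) = -20271*((2 + 11*sqrt(226)/2) + 80298) = -20271*(80300 + 11*sqrt(226)/2) = -1627761300 - 222981*sqrt(226)/2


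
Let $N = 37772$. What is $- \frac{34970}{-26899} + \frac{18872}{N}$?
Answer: $\frac{65304456}{36286751} \approx 1.7997$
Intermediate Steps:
$- \frac{34970}{-26899} + \frac{18872}{N} = - \frac{34970}{-26899} + \frac{18872}{37772} = \left(-34970\right) \left(- \frac{1}{26899}\right) + 18872 \cdot \frac{1}{37772} = \frac{34970}{26899} + \frac{674}{1349} = \frac{65304456}{36286751}$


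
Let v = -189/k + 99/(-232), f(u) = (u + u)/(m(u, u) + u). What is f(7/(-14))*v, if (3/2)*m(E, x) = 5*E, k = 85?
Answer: -156789/128180 ≈ -1.2232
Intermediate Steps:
m(E, x) = 10*E/3 (m(E, x) = 2*(5*E)/3 = 10*E/3)
f(u) = 6/13 (f(u) = (u + u)/(10*u/3 + u) = (2*u)/((13*u/3)) = (2*u)*(3/(13*u)) = 6/13)
v = -52263/19720 (v = -189/85 + 99/(-232) = -189*1/85 + 99*(-1/232) = -189/85 - 99/232 = -52263/19720 ≈ -2.6503)
f(7/(-14))*v = (6/13)*(-52263/19720) = -156789/128180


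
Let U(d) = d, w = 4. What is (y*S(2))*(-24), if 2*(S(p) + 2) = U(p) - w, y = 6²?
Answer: 2592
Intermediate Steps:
y = 36
S(p) = -4 + p/2 (S(p) = -2 + (p - 1*4)/2 = -2 + (p - 4)/2 = -2 + (-4 + p)/2 = -2 + (-2 + p/2) = -4 + p/2)
(y*S(2))*(-24) = (36*(-4 + (½)*2))*(-24) = (36*(-4 + 1))*(-24) = (36*(-3))*(-24) = -108*(-24) = 2592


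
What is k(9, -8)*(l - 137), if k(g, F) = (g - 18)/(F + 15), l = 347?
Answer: -270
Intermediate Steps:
k(g, F) = (-18 + g)/(15 + F)
k(9, -8)*(l - 137) = ((-18 + 9)/(15 - 8))*(347 - 137) = (-9/7)*210 = ((⅐)*(-9))*210 = -9/7*210 = -270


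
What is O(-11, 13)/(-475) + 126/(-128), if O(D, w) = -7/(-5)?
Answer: -150073/152000 ≈ -0.98732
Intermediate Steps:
O(D, w) = 7/5 (O(D, w) = -7*(-⅕) = 7/5)
O(-11, 13)/(-475) + 126/(-128) = (7/5)/(-475) + 126/(-128) = (7/5)*(-1/475) + 126*(-1/128) = -7/2375 - 63/64 = -150073/152000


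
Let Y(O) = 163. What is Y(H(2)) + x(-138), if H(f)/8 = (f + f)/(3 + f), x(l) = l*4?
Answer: -389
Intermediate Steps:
x(l) = 4*l
H(f) = 16*f/(3 + f) (H(f) = 8*((f + f)/(3 + f)) = 8*((2*f)/(3 + f)) = 8*(2*f/(3 + f)) = 16*f/(3 + f))
Y(H(2)) + x(-138) = 163 + 4*(-138) = 163 - 552 = -389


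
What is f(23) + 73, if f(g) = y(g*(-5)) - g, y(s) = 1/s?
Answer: 5749/115 ≈ 49.991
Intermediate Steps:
f(g) = -g - 1/(5*g) (f(g) = 1/(g*(-5)) - g = 1/(-5*g) - g = -1/(5*g) - g = -g - 1/(5*g))
f(23) + 73 = (-1*23 - ⅕/23) + 73 = (-23 - ⅕*1/23) + 73 = (-23 - 1/115) + 73 = -2646/115 + 73 = 5749/115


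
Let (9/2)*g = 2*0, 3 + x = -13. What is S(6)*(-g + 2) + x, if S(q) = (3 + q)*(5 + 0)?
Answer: 74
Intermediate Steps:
S(q) = 15 + 5*q (S(q) = (3 + q)*5 = 15 + 5*q)
x = -16 (x = -3 - 13 = -16)
g = 0 (g = 2*(2*0)/9 = (2/9)*0 = 0)
S(6)*(-g + 2) + x = (15 + 5*6)*(-1*0 + 2) - 16 = (15 + 30)*(0 + 2) - 16 = 45*2 - 16 = 90 - 16 = 74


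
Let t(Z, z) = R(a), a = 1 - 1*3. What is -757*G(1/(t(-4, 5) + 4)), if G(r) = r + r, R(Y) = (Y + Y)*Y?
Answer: -757/6 ≈ -126.17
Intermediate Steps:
a = -2 (a = 1 - 3 = -2)
R(Y) = 2*Y**2 (R(Y) = (2*Y)*Y = 2*Y**2)
t(Z, z) = 8 (t(Z, z) = 2*(-2)**2 = 2*4 = 8)
G(r) = 2*r
-757*G(1/(t(-4, 5) + 4)) = -1514/(8 + 4) = -1514/12 = -757*1/6 = -757/6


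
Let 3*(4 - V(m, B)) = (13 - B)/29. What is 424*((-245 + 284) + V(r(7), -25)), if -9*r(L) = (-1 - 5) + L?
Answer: 1570072/87 ≈ 18047.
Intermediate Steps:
r(L) = ⅔ - L/9 (r(L) = -((-1 - 5) + L)/9 = -(-6 + L)/9 = ⅔ - L/9)
V(m, B) = 335/87 + B/87 (V(m, B) = 4 - (13 - B)/(3*29) = 4 - (13/29 - B/29)/3 = 4 + (-13/87 + B/87) = 335/87 + B/87)
424*((-245 + 284) + V(r(7), -25)) = 424*((-245 + 284) + (335/87 + (1/87)*(-25))) = 424*(39 + (335/87 - 25/87)) = 424*(39 + 310/87) = 424*(3703/87) = 1570072/87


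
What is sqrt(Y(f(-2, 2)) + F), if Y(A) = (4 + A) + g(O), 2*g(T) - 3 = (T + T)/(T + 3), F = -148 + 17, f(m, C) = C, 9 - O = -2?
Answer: I*sqrt(6013)/7 ≈ 11.078*I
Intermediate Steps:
O = 11 (O = 9 - 1*(-2) = 9 + 2 = 11)
F = -131
g(T) = 3/2 + T/(3 + T) (g(T) = 3/2 + ((T + T)/(T + 3))/2 = 3/2 + ((2*T)/(3 + T))/2 = 3/2 + (2*T/(3 + T))/2 = 3/2 + T/(3 + T))
Y(A) = 44/7 + A (Y(A) = (4 + A) + (9 + 5*11)/(2*(3 + 11)) = (4 + A) + (1/2)*(9 + 55)/14 = (4 + A) + (1/2)*(1/14)*64 = (4 + A) + 16/7 = 44/7 + A)
sqrt(Y(f(-2, 2)) + F) = sqrt((44/7 + 2) - 131) = sqrt(58/7 - 131) = sqrt(-859/7) = I*sqrt(6013)/7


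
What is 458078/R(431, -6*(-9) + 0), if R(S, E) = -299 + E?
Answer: -458078/245 ≈ -1869.7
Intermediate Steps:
458078/R(431, -6*(-9) + 0) = 458078/(-299 + (-6*(-9) + 0)) = 458078/(-299 + (54 + 0)) = 458078/(-299 + 54) = 458078/(-245) = 458078*(-1/245) = -458078/245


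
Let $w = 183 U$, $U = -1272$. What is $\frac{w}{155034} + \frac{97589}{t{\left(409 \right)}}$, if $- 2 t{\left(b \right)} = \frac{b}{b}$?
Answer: $- \frac{1681081046}{8613} \approx -1.9518 \cdot 10^{5}$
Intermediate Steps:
$w = -232776$ ($w = 183 \left(-1272\right) = -232776$)
$t{\left(b \right)} = - \frac{1}{2}$ ($t{\left(b \right)} = - \frac{b \frac{1}{b}}{2} = \left(- \frac{1}{2}\right) 1 = - \frac{1}{2}$)
$\frac{w}{155034} + \frac{97589}{t{\left(409 \right)}} = - \frac{232776}{155034} + \frac{97589}{- \frac{1}{2}} = \left(-232776\right) \frac{1}{155034} + 97589 \left(-2\right) = - \frac{12932}{8613} - 195178 = - \frac{1681081046}{8613}$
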